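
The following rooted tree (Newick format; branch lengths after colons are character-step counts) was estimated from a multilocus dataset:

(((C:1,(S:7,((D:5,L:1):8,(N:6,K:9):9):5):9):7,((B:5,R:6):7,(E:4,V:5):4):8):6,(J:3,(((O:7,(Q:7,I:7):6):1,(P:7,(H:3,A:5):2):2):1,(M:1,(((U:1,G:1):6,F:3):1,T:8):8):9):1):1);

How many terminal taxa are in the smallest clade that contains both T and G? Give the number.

4

The MRCA of T and G is the node subtending (((U,G),F),T).
That clade contains 4 terminal taxa: F, G, T, U.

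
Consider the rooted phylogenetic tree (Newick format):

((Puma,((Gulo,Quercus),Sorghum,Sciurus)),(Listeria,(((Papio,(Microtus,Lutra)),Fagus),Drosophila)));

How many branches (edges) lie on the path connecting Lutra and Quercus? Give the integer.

The MRCA of Lutra and Quercus is the root of the tree.
From Lutra up to that node: 6 branches. From Quercus up to the same node: 4 branches. Total: 6 + 4 = 10.

10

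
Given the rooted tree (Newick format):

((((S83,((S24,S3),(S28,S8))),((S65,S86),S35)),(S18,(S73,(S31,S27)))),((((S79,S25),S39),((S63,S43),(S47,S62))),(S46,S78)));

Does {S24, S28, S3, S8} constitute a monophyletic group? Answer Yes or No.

Yes

The most recent common ancestor of these taxa subtends ((S24,S3),(S28,S8)).
That clade has exactly 4 tips — every listed taxon and nothing else — so the group is monophyletic.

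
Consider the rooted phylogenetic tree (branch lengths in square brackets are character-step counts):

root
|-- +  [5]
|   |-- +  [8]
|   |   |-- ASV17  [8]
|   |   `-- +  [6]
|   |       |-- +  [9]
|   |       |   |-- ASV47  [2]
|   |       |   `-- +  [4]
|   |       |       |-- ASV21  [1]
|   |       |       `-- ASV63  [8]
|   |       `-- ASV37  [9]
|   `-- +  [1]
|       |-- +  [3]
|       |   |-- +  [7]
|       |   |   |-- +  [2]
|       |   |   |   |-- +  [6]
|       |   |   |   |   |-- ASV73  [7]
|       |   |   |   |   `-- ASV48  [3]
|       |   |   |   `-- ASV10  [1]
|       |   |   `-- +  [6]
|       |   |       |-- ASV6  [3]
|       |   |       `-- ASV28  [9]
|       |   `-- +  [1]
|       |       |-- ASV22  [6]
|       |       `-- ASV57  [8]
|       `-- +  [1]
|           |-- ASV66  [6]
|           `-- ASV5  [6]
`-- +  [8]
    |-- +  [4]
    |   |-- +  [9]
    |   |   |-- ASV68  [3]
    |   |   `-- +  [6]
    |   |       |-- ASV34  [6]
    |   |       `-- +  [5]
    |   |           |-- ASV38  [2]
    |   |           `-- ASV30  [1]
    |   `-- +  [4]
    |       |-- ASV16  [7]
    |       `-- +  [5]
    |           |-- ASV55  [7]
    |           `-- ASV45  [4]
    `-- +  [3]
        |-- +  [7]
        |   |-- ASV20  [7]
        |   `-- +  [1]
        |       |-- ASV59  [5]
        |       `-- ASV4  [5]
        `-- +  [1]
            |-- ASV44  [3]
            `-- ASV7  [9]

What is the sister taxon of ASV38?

ASV38 attaches to the tree at the node subtending (ASV38,ASV30).
The other lineage descending from that same node — the sister group — is the single tip ASV30.

ASV30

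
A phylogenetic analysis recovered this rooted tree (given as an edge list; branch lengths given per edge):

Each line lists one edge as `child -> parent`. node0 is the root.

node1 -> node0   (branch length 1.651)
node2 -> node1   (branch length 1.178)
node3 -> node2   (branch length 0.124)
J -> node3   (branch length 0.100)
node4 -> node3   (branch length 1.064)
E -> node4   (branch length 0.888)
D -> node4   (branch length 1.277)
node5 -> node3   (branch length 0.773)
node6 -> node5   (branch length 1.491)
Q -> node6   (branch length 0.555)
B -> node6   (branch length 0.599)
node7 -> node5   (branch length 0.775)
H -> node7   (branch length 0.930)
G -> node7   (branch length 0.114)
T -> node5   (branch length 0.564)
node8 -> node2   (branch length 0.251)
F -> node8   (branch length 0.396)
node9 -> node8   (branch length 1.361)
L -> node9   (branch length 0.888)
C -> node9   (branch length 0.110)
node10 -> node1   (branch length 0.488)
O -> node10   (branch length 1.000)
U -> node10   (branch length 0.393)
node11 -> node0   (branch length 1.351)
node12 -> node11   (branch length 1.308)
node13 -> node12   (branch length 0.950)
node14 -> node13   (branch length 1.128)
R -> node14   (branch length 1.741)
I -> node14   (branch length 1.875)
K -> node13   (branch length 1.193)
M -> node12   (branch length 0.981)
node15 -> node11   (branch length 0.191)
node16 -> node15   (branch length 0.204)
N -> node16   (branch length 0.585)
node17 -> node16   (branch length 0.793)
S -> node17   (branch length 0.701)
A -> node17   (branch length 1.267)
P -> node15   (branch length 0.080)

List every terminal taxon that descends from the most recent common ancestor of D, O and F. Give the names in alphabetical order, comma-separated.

Tracing D: it sits inside (E,D).
Tracing O: it sits inside (O,U).
Tracing F: it sits inside (F,(L,C)).
The smallest clade enclosing all 3 is (((J,(E,D),((Q,B),(H,G),T)),(F,(L,C))),(O,U)); the answer is its 13 terminal taxa in alphabetical order.

B, C, D, E, F, G, H, J, L, O, Q, T, U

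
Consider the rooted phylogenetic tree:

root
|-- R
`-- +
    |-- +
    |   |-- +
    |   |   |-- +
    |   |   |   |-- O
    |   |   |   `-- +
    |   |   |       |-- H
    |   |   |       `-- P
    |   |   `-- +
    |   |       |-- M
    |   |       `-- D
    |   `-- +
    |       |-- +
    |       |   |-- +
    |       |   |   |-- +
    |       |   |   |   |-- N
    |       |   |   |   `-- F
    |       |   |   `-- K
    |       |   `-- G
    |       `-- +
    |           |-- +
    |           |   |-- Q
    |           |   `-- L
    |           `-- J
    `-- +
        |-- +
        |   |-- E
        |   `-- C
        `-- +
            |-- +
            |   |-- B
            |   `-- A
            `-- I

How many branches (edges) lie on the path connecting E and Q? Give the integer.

The MRCA of E and Q is the node subtending ((((O,(H,P)),(M,D)),((((N,F),K),G),((Q,L),J))),((E,C),((B,A),I))).
From E up to that node: 3 branches. From Q up to the same node: 5 branches. Total: 3 + 5 = 8.

8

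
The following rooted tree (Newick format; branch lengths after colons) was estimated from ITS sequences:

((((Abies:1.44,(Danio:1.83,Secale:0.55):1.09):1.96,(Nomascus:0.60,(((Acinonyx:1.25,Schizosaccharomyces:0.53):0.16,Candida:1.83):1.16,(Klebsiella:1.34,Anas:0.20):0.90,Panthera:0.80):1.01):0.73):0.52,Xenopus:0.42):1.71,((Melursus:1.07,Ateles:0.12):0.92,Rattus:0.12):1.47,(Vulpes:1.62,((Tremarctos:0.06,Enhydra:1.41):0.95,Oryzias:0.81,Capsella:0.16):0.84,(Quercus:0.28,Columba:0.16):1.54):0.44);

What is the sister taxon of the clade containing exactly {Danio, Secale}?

The clade containing exactly {Danio, Secale} attaches to the tree at the node subtending (Abies,(Danio,Secale)).
The other lineage descending from that same node — the sister group — is the single tip Abies.

Abies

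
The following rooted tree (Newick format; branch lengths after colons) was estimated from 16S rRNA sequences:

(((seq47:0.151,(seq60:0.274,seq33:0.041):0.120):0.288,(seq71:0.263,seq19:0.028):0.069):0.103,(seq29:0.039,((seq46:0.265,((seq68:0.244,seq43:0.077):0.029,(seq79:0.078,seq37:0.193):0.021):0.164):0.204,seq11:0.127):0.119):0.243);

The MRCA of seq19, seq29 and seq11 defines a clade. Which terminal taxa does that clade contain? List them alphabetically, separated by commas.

seq11, seq19, seq29, seq33, seq37, seq43, seq46, seq47, seq60, seq68, seq71, seq79

Tracing seq19: it sits inside (seq71,seq19).
Tracing seq29: it sits inside (seq29,((seq46,((seq68,seq43),(seq79,seq37))),seq11)).
Tracing seq11: it sits inside ((seq46,((seq68,seq43),(seq79,seq37))),seq11).
The smallest clade enclosing all 3 is the whole tree (their MRCA is the root), so the answer is all 12 tips in alphabetical order.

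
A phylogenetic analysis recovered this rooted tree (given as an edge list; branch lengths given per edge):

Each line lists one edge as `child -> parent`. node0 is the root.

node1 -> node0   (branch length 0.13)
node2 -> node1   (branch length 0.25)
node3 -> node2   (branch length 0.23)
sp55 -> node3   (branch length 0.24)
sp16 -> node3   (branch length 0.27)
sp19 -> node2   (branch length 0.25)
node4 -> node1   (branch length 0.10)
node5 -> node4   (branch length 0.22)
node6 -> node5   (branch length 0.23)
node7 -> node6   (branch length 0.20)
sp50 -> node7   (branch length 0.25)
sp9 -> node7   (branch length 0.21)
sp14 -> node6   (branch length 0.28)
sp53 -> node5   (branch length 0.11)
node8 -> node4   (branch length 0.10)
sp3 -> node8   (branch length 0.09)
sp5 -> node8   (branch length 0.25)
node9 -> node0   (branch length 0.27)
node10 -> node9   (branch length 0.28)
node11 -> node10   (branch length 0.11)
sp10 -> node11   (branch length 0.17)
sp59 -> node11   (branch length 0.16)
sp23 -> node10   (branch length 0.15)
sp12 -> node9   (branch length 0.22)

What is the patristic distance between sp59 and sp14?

1.78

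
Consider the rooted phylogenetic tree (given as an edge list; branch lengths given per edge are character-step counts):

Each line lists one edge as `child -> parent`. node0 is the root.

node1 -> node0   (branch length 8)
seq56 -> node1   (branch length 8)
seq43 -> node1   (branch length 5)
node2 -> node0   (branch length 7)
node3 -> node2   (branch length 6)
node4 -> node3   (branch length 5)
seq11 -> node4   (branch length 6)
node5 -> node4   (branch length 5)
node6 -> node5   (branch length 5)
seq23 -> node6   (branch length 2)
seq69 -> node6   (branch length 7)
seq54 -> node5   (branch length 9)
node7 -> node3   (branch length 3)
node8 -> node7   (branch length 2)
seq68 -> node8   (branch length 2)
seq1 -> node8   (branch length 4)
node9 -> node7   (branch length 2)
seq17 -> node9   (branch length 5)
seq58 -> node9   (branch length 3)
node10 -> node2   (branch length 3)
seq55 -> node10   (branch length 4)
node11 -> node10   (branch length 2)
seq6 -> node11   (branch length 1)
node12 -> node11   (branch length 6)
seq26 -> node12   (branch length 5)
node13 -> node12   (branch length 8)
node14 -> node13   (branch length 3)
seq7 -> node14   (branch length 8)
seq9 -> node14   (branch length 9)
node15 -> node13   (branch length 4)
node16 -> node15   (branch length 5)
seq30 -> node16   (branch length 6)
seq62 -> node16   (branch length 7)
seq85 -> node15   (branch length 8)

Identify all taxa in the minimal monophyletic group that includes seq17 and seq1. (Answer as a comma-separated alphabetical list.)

Tracing seq17: it sits inside (seq17,seq58).
Tracing seq1: it sits inside (seq68,seq1).
The smallest clade enclosing both is ((seq68,seq1),(seq17,seq58)); the answer is its 4 terminal taxa in alphabetical order.

seq1, seq17, seq58, seq68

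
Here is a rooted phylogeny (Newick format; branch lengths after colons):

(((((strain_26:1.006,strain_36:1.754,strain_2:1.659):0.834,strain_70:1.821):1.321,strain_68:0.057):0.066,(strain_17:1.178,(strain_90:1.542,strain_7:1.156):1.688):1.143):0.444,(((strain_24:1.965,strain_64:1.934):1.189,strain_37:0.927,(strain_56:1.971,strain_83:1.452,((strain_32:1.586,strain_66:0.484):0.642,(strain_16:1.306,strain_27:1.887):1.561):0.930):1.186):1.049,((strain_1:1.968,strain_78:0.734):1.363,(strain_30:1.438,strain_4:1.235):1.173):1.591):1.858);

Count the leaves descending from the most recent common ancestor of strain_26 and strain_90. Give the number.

The MRCA of strain_26 and strain_90 is the node subtending ((((strain_26,strain_36,strain_2),strain_70),strain_68),(strain_17,(strain_90,strain_7))).
That clade contains 8 terminal taxa: strain_17, strain_2, strain_26, strain_36, strain_68, strain_7, strain_70, strain_90.

8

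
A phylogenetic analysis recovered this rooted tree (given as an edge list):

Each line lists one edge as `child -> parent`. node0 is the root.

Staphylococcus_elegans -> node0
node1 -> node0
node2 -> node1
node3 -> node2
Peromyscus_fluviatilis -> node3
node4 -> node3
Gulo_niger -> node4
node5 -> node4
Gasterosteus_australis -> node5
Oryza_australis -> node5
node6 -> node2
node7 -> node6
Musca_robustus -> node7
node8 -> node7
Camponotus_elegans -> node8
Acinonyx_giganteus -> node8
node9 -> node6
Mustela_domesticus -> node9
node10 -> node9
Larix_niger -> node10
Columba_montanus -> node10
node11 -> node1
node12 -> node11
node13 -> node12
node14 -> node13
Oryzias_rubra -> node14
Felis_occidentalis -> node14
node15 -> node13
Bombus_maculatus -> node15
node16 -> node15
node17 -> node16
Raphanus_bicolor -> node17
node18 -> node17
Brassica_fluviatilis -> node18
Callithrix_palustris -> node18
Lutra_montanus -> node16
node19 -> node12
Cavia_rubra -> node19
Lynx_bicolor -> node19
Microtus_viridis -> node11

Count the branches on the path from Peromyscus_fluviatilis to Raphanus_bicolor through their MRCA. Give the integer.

The MRCA of Peromyscus_fluviatilis and Raphanus_bicolor is the node subtending (((Peromyscus_fluviatilis,(Gulo_niger,(Gasterosteus_australis,Oryza_australis))),((Musca_robustus,(Camponotus_elegans,Acinonyx_giganteus)),(Mustela_domesticus,(Larix_niger,Columba_montanus)))),((((Oryzias_rubra,Felis_occidentalis),(Bombus_maculatus,((Raphanus_bicolor,(Brassica_fluviatilis,Callithrix_palustris)),Lutra_montanus))),(Cavia_rubra,Lynx_bicolor)),Microtus_viridis)).
From Peromyscus_fluviatilis up to that node: 3 branches. From Raphanus_bicolor up to the same node: 7 branches. Total: 3 + 7 = 10.

10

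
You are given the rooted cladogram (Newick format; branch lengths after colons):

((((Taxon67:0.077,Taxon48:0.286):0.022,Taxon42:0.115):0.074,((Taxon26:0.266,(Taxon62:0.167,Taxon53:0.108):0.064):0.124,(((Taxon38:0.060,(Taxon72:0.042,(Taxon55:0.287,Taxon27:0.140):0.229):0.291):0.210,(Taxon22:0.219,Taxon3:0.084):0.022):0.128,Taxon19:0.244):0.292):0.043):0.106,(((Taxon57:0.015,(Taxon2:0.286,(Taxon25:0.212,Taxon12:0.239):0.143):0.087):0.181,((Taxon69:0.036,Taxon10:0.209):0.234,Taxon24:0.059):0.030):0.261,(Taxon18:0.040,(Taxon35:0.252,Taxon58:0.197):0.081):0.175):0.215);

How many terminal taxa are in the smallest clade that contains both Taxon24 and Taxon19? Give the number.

23

The MRCA of Taxon24 and Taxon19 is the root, so the clade is the entire tree.
That clade contains 23 terminal taxa: Taxon10, Taxon12, Taxon18, Taxon19, Taxon2, Taxon22, Taxon24, Taxon25, Taxon26, Taxon27, Taxon3, Taxon35, Taxon38, Taxon42, Taxon48, Taxon53, Taxon55, Taxon57, Taxon58, Taxon62, Taxon67, Taxon69, Taxon72.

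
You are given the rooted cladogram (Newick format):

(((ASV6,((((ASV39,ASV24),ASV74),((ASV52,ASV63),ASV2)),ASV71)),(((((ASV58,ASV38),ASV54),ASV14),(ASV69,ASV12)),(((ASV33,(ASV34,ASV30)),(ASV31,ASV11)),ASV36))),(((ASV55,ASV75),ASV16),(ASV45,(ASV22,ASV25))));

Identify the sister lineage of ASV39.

ASV24

ASV39 attaches to the tree at the node subtending (ASV39,ASV24).
The other lineage descending from that same node — the sister group — is the single tip ASV24.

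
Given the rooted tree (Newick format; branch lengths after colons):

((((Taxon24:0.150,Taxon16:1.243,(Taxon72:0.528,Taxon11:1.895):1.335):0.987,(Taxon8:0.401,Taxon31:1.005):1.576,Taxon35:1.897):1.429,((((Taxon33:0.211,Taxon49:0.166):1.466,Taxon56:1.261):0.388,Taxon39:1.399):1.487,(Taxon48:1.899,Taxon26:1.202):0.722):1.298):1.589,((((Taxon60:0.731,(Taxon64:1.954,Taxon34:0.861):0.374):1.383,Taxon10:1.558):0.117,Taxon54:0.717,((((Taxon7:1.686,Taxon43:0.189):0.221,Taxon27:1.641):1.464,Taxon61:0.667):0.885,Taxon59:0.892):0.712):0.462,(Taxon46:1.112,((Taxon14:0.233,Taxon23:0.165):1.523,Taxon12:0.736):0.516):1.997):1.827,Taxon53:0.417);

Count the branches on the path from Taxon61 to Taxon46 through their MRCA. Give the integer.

The MRCA of Taxon61 and Taxon46 is the node subtending ((((Taxon60,(Taxon64,Taxon34)),Taxon10),Taxon54,((((Taxon7,Taxon43),Taxon27),Taxon61),Taxon59)),(Taxon46,((Taxon14,Taxon23),Taxon12))).
From Taxon61 up to that node: 4 branches. From Taxon46 up to the same node: 2 branches. Total: 4 + 2 = 6.

6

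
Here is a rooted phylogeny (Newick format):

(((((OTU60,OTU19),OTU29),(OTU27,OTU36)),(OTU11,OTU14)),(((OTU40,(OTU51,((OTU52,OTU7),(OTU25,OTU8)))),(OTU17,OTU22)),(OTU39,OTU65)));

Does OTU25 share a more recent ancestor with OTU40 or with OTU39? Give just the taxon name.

The MRCA of OTU25 and OTU40 subtends (OTU40,(OTU51,((OTU52,OTU7),(OTU25,OTU8)))) (6 taxa).
The MRCA of OTU25 and OTU39 subtends (((OTU40,(OTU51,((OTU52,OTU7),(OTU25,OTU8)))),(OTU17,OTU22)),(OTU39,OTU65)) (10 taxa).
The first is nested inside the second, so OTU25 shares a more recent common ancestor with OTU40.

OTU40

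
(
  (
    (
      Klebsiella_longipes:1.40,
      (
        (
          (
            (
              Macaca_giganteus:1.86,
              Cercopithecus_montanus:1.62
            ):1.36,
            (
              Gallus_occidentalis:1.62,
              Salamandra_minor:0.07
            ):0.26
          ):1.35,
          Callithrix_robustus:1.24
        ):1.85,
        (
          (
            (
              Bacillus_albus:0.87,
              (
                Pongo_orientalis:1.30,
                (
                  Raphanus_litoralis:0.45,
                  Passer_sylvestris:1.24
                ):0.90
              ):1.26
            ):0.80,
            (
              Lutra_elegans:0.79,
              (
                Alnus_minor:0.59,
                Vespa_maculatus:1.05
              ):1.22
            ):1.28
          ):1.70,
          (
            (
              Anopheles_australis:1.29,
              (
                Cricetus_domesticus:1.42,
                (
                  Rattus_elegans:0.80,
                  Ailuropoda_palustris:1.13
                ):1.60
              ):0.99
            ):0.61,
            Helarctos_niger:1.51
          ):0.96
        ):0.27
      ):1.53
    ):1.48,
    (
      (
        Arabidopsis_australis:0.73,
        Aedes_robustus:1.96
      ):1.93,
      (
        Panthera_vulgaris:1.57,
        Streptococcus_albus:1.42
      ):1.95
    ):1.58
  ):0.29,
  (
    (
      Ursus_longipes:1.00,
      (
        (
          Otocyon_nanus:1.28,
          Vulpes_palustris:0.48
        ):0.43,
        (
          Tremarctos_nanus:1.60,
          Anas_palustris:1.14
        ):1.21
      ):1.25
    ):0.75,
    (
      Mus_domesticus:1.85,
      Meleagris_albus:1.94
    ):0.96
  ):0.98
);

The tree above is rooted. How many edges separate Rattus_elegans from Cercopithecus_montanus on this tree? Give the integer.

The MRCA of Rattus_elegans and Cercopithecus_montanus is the node subtending ((((Macaca_giganteus,Cercopithecus_montanus),(Gallus_occidentalis,Salamandra_minor)),Callithrix_robustus),(((Bacillus_albus,(Pongo_orientalis,(Raphanus_litoralis,Passer_sylvestris))),(Lutra_elegans,(Alnus_minor,Vespa_maculatus))),((Anopheles_australis,(Cricetus_domesticus,(Rattus_elegans,Ailuropoda_palustris))),Helarctos_niger))).
From Rattus_elegans up to that node: 6 branches. From Cercopithecus_montanus up to the same node: 4 branches. Total: 6 + 4 = 10.

10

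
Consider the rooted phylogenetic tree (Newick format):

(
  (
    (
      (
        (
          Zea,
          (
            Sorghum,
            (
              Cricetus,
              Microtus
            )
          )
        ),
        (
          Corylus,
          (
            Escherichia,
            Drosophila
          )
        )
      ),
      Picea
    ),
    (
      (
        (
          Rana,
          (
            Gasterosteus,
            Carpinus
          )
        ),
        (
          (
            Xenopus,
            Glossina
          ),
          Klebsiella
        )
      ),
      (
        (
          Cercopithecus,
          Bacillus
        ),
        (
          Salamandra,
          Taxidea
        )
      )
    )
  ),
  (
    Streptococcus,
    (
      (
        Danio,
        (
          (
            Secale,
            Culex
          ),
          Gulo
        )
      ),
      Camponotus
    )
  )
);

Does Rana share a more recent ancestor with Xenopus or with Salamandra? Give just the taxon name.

The MRCA of Rana and Xenopus subtends ((Rana,(Gasterosteus,Carpinus)),((Xenopus,Glossina),Klebsiella)) (6 taxa).
The MRCA of Rana and Salamandra subtends (((Rana,(Gasterosteus,Carpinus)),((Xenopus,Glossina),Klebsiella)),((Cercopithecus,Bacillus),(Salamandra,Taxidea))) (10 taxa).
The first is nested inside the second, so Rana shares a more recent common ancestor with Xenopus.

Xenopus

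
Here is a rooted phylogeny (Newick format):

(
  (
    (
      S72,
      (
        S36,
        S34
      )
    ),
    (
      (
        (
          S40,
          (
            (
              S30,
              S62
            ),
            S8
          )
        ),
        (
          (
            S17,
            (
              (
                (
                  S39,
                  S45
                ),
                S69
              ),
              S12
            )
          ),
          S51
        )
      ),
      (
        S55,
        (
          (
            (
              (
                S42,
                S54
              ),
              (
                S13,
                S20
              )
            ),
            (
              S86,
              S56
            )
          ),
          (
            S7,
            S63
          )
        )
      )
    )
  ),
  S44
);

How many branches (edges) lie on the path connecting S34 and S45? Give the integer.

The MRCA of S34 and S45 is the node subtending ((S72,(S36,S34)),(((S40,((S30,S62),S8)),((S17,(((S39,S45),S69),S12)),S51)),(S55,((((S42,S54),(S13,S20)),(S86,S56)),(S7,S63))))).
From S34 up to that node: 3 branches. From S45 up to the same node: 8 branches. Total: 3 + 8 = 11.

11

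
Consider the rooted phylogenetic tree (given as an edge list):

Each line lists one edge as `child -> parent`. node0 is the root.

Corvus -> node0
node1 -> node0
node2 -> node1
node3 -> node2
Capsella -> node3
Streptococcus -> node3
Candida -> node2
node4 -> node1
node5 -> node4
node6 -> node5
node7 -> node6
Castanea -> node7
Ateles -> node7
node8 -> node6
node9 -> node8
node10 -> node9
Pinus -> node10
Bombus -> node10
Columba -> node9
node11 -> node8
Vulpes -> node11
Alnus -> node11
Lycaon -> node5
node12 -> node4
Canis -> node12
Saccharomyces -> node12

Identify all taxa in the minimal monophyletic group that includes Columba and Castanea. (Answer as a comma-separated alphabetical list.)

Tracing Columba: it sits inside ((Pinus,Bombus),Columba).
Tracing Castanea: it sits inside (Castanea,Ateles).
The smallest clade enclosing both is ((Castanea,Ateles),(((Pinus,Bombus),Columba),(Vulpes,Alnus))); the answer is its 7 terminal taxa in alphabetical order.

Alnus, Ateles, Bombus, Castanea, Columba, Pinus, Vulpes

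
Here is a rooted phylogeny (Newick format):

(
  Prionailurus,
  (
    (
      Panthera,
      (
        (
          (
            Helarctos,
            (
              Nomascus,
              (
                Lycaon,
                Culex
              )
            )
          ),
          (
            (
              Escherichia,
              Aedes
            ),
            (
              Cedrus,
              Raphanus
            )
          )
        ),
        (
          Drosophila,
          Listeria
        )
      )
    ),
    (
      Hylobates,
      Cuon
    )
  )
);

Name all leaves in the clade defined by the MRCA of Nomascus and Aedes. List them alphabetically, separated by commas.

Tracing Nomascus: it sits inside (Nomascus,(Lycaon,Culex)).
Tracing Aedes: it sits inside (Escherichia,Aedes).
The smallest clade enclosing both is ((Helarctos,(Nomascus,(Lycaon,Culex))),((Escherichia,Aedes),(Cedrus,Raphanus))); the answer is its 8 terminal taxa in alphabetical order.

Aedes, Cedrus, Culex, Escherichia, Helarctos, Lycaon, Nomascus, Raphanus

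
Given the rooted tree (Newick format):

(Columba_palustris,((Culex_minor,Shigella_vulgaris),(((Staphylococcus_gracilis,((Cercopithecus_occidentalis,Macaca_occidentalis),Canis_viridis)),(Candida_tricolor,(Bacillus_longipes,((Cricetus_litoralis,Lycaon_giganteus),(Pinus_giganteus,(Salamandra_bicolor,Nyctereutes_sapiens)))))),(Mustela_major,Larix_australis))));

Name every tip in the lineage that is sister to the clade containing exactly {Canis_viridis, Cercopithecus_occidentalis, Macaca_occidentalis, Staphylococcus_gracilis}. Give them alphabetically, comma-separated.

Bacillus_longipes, Candida_tricolor, Cricetus_litoralis, Lycaon_giganteus, Nyctereutes_sapiens, Pinus_giganteus, Salamandra_bicolor

The clade containing exactly {Canis_viridis, Cercopithecus_occidentalis, Macaca_occidentalis, Staphylococcus_gracilis} attaches to the tree at the node subtending ((Staphylococcus_gracilis,((Cercopithecus_occidentalis,Macaca_occidentalis),Canis_viridis)),(Candida_tricolor,(Bacillus_longipes,((Cricetus_litoralis,Lycaon_giganteus),(Pinus_giganteus,(Salamandra_bicolor,Nyctereutes_sapiens)))))).
The other lineage descending from that same node — the sister group — is (Candida_tricolor,(Bacillus_longipes,((Cricetus_litoralis,Lycaon_giganteus),(Pinus_giganteus,(Salamandra_bicolor,Nyctereutes_sapiens))))); its 7 tips in alphabetical order are the answer.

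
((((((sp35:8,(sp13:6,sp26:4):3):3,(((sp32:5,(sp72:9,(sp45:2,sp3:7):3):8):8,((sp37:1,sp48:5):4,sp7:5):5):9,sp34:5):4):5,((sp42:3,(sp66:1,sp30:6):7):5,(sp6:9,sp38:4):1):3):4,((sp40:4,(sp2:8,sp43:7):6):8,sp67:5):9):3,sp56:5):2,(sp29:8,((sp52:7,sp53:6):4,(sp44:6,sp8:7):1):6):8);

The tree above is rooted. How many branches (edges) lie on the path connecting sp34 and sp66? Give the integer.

The MRCA of sp34 and sp66 is the node subtending (((sp35,(sp13,sp26)),(((sp32,(sp72,(sp45,sp3))),((sp37,sp48),sp7)),sp34)),((sp42,(sp66,sp30)),(sp6,sp38))).
From sp34 up to that node: 3 branches. From sp66 up to the same node: 4 branches. Total: 3 + 4 = 7.

7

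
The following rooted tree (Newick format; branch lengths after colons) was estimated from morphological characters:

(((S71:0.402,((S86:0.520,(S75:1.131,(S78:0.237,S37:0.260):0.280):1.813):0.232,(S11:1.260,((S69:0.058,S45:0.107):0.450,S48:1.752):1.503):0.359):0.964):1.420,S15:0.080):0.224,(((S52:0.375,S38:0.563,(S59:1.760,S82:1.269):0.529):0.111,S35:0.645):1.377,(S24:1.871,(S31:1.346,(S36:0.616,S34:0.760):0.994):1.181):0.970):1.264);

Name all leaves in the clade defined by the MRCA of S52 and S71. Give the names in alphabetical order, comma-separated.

S11, S15, S24, S31, S34, S35, S36, S37, S38, S45, S48, S52, S59, S69, S71, S75, S78, S82, S86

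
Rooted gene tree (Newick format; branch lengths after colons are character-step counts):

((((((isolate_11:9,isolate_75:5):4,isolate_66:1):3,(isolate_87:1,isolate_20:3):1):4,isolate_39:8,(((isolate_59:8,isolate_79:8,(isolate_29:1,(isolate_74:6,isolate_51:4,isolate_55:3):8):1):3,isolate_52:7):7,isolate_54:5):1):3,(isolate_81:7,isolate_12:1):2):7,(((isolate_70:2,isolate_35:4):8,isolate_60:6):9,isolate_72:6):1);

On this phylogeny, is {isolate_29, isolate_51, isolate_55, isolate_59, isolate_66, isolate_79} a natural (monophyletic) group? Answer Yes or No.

No

The MRCA of the listed taxa subtends ((((isolate_11,isolate_75),isolate_66),(isolate_87,isolate_20)),isolate_39,(((isolate_59,isolate_79,(isolate_29,(isolate_74,isolate_51,isolate_55))),isolate_52),isolate_54)).
That clade also contains isolate_11, isolate_20, isolate_39, isolate_52, isolate_54, isolate_74, isolate_75, isolate_87, which are not in the proposed group, so the group is not monophyletic.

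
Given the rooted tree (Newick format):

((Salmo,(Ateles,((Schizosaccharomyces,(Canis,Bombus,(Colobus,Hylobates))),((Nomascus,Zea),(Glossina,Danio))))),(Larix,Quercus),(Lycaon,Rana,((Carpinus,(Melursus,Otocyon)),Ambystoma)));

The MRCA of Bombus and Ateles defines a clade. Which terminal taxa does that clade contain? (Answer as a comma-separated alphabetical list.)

Tracing Bombus: it sits inside (Canis,Bombus,(Colobus,Hylobates)).
Tracing Ateles: it sits inside (Ateles,((Schizosaccharomyces,(Canis,Bombus,(Colobus,Hylobates))),((Nomascus,Zea),(Glossina,Danio)))).
The smallest clade enclosing both is (Ateles,((Schizosaccharomyces,(Canis,Bombus,(Colobus,Hylobates))),((Nomascus,Zea),(Glossina,Danio)))); the answer is its 10 terminal taxa in alphabetical order.

Ateles, Bombus, Canis, Colobus, Danio, Glossina, Hylobates, Nomascus, Schizosaccharomyces, Zea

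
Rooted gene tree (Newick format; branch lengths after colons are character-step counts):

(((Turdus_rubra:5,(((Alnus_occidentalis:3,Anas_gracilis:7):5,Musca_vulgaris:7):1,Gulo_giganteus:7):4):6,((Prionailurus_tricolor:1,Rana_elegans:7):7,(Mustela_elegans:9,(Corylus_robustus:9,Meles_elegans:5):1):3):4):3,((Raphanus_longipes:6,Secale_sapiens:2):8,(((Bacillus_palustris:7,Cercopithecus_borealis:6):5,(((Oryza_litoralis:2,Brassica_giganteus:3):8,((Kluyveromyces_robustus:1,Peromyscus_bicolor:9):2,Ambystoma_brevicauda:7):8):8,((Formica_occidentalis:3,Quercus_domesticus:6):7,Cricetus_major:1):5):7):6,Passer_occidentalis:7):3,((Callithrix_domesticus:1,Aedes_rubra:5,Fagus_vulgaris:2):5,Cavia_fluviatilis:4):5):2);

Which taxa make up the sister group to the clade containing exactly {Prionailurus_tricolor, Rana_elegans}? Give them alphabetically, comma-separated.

Corylus_robustus, Meles_elegans, Mustela_elegans

The clade containing exactly {Prionailurus_tricolor, Rana_elegans} attaches to the tree at the node subtending ((Prionailurus_tricolor,Rana_elegans),(Mustela_elegans,(Corylus_robustus,Meles_elegans))).
The other lineage descending from that same node — the sister group — is (Mustela_elegans,(Corylus_robustus,Meles_elegans)); its 3 tips in alphabetical order are the answer.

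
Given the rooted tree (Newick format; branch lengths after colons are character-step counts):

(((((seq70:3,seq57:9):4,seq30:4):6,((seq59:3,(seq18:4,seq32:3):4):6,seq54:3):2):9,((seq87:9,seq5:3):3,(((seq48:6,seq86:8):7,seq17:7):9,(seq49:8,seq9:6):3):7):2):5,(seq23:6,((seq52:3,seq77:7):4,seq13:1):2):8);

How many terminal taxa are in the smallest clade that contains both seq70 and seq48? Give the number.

14

The MRCA of seq70 and seq48 is the node subtending ((((seq70,seq57),seq30),((seq59,(seq18,seq32)),seq54)),((seq87,seq5),(((seq48,seq86),seq17),(seq49,seq9)))).
That clade contains 14 terminal taxa: seq17, seq18, seq30, seq32, seq48, seq49, seq5, seq54, seq57, seq59, seq70, seq86, seq87, seq9.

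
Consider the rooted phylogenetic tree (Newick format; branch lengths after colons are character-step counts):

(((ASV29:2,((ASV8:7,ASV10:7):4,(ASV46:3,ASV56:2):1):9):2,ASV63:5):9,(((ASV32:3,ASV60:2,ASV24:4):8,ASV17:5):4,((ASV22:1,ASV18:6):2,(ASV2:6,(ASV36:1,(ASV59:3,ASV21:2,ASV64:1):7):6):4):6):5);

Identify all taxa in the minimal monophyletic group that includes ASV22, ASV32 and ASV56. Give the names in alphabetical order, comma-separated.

ASV10, ASV17, ASV18, ASV2, ASV21, ASV22, ASV24, ASV29, ASV32, ASV36, ASV46, ASV56, ASV59, ASV60, ASV63, ASV64, ASV8

Tracing ASV22: it sits inside (ASV22,ASV18).
Tracing ASV32: it sits inside (ASV32,ASV60,ASV24).
Tracing ASV56: it sits inside (ASV46,ASV56).
The smallest clade enclosing all 3 is the whole tree (their MRCA is the root), so the answer is all 17 tips in alphabetical order.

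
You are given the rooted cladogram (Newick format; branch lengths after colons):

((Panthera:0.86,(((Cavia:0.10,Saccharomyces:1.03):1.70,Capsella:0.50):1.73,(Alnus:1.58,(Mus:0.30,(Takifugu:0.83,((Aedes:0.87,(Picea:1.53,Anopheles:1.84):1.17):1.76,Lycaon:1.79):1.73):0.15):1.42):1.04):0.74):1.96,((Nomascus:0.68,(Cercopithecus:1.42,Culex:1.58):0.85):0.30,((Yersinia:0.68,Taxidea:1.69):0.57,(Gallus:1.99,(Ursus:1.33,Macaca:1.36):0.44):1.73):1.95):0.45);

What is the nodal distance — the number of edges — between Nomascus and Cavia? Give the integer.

8

The MRCA of Nomascus and Cavia is the root of the tree.
From Nomascus up to that node: 3 branches. From Cavia up to the same node: 5 branches. Total: 3 + 5 = 8.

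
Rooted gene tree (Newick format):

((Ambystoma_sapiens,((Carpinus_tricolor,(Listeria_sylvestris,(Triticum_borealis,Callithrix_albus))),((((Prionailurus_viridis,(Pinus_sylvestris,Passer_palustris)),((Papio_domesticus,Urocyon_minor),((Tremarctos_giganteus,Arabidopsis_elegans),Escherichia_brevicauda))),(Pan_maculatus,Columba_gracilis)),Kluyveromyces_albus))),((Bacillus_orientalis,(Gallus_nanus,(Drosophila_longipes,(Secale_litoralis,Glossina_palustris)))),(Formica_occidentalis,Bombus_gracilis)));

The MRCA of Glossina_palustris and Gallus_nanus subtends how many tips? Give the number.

The MRCA of Glossina_palustris and Gallus_nanus is the node subtending (Gallus_nanus,(Drosophila_longipes,(Secale_litoralis,Glossina_palustris))).
That clade contains 4 terminal taxa: Drosophila_longipes, Gallus_nanus, Glossina_palustris, Secale_litoralis.

4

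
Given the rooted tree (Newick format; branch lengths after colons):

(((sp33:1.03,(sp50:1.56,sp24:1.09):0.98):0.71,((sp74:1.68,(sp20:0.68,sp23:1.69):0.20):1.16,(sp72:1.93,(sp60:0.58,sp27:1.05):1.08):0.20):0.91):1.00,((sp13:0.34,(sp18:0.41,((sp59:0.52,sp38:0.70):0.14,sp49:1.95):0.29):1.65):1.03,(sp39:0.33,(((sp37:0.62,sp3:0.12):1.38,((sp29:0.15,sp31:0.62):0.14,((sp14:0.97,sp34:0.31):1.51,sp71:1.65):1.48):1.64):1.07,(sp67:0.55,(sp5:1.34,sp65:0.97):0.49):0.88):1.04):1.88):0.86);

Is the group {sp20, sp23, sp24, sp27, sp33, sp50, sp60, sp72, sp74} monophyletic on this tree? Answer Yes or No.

The most recent common ancestor of these taxa subtends ((sp33,(sp50,sp24)),((sp74,(sp20,sp23)),(sp72,(sp60,sp27)))).
That clade has exactly 9 tips — every listed taxon and nothing else — so the group is monophyletic.

Yes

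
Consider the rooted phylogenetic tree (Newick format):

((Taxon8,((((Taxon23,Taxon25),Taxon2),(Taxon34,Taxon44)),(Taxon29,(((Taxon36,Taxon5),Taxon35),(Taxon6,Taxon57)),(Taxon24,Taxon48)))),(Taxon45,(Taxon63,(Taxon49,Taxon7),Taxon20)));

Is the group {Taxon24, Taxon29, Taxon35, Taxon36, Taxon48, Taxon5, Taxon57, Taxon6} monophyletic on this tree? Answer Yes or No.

The most recent common ancestor of these taxa subtends (Taxon29,(((Taxon36,Taxon5),Taxon35),(Taxon6,Taxon57)),(Taxon24,Taxon48)).
That clade has exactly 8 tips — every listed taxon and nothing else — so the group is monophyletic.

Yes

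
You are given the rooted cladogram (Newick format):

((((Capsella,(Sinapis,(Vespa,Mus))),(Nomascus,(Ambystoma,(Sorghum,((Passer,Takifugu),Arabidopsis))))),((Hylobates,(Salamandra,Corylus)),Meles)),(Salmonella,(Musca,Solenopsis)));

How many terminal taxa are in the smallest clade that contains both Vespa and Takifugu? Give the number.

10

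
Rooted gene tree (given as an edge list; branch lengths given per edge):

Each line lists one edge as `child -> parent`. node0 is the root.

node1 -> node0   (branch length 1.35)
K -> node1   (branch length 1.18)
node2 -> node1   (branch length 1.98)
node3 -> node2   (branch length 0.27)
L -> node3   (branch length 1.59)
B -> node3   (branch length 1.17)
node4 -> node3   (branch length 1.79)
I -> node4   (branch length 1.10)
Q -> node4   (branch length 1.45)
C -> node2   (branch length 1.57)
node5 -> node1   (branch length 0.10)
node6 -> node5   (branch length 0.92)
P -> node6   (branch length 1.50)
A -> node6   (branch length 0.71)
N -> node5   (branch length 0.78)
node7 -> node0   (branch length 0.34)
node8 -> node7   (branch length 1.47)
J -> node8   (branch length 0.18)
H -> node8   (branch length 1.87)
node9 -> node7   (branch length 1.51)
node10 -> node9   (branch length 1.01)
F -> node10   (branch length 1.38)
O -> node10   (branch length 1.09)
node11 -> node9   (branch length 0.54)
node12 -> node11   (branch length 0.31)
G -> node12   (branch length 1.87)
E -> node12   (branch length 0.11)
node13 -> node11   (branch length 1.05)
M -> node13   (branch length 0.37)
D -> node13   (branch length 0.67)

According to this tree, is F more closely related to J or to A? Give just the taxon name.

The MRCA of F and J subtends ((J,H),((F,O),((G,E),(M,D)))) (8 taxa).
The MRCA of F and A is the root, subtending the entire tree (17 taxa).
The first is nested inside the second, so F shares a more recent common ancestor with J.

J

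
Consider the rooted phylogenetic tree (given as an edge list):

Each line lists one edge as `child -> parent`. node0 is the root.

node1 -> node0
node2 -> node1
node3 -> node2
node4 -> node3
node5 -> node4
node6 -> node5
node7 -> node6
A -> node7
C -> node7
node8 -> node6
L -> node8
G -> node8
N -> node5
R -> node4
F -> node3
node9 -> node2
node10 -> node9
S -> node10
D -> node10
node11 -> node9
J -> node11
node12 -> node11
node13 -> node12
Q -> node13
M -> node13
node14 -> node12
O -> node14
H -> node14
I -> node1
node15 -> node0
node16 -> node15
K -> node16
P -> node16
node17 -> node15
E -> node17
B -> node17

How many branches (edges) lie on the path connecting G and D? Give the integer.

9

The MRCA of G and D is the node subtending ((((((A,C),(L,G)),N),R),F),((S,D),(J,((Q,M),(O,H))))).
From G up to that node: 6 branches. From D up to the same node: 3 branches. Total: 6 + 3 = 9.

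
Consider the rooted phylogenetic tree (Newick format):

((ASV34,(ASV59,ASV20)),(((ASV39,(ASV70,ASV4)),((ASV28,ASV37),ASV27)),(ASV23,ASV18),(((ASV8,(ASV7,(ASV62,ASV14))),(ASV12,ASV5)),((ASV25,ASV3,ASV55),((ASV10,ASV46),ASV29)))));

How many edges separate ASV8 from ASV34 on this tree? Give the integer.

7

The MRCA of ASV8 and ASV34 is the root of the tree.
From ASV8 up to that node: 5 branches. From ASV34 up to the same node: 2 branches. Total: 5 + 2 = 7.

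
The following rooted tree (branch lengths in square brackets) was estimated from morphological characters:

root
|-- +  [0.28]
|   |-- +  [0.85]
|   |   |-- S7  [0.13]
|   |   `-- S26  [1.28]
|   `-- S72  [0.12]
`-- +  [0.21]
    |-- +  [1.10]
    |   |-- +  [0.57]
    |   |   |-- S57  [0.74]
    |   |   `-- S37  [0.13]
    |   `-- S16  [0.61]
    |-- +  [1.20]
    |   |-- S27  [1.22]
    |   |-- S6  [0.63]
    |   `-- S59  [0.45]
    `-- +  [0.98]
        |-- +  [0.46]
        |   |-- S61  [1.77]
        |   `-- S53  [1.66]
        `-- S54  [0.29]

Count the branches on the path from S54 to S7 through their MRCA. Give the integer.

6

The MRCA of S54 and S7 is the root of the tree.
From S54 up to that node: 3 branches. From S7 up to the same node: 3 branches. Total: 3 + 3 = 6.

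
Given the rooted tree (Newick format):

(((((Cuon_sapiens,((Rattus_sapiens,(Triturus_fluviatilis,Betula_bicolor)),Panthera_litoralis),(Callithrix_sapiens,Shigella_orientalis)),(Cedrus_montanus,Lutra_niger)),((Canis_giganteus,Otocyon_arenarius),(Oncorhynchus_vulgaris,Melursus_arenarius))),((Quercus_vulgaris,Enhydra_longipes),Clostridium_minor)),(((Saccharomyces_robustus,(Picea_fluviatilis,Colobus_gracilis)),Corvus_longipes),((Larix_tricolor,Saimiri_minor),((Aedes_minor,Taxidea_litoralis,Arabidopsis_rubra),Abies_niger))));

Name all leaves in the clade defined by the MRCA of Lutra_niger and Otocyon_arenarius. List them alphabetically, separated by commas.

Tracing Lutra_niger: it sits inside (Cedrus_montanus,Lutra_niger).
Tracing Otocyon_arenarius: it sits inside (Canis_giganteus,Otocyon_arenarius).
The smallest clade enclosing both is (((Cuon_sapiens,((Rattus_sapiens,(Triturus_fluviatilis,Betula_bicolor)),Panthera_litoralis),(Callithrix_sapiens,Shigella_orientalis)),(Cedrus_montanus,Lutra_niger)),((Canis_giganteus,Otocyon_arenarius),(Oncorhynchus_vulgaris,Melursus_arenarius))); the answer is its 13 terminal taxa in alphabetical order.

Betula_bicolor, Callithrix_sapiens, Canis_giganteus, Cedrus_montanus, Cuon_sapiens, Lutra_niger, Melursus_arenarius, Oncorhynchus_vulgaris, Otocyon_arenarius, Panthera_litoralis, Rattus_sapiens, Shigella_orientalis, Triturus_fluviatilis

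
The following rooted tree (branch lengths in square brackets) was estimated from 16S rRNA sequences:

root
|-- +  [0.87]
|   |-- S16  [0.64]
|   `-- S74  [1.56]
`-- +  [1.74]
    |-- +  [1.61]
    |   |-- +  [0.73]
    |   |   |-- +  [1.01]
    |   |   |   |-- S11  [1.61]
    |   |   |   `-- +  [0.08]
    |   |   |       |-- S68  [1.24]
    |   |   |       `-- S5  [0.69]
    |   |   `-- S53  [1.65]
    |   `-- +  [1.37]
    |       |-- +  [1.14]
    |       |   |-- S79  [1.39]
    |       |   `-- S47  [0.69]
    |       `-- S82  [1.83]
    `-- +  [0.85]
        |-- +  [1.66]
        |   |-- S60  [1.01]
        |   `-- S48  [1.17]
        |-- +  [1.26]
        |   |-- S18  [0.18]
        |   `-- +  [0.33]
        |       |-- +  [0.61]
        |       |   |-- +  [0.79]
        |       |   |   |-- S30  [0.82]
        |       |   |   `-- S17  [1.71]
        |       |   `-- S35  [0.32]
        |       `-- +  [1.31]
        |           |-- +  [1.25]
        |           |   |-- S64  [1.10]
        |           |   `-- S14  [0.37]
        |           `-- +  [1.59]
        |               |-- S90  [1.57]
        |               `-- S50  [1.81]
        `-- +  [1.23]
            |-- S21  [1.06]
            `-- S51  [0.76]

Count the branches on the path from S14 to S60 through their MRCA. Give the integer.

7

The MRCA of S14 and S60 is the node subtending ((S60,S48),(S18,(((S30,S17),S35),((S64,S14),(S90,S50)))),(S21,S51)).
From S14 up to that node: 5 branches. From S60 up to the same node: 2 branches. Total: 5 + 2 = 7.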